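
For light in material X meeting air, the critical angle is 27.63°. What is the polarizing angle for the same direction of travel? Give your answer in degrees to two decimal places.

sin θ_c = n₂/n₁, so n₂/n₁ = sin 27.63° = 0.4638.
Brewster: tan θ_B = n₂/n₁ = 0.4638.
θ_B = arctan(0.4638) = 24.88°.

θ_B ≈ 24.88°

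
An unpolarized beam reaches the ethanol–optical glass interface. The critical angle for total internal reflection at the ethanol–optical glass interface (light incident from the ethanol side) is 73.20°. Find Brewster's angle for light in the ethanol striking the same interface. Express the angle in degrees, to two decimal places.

sin θ_c = n₂/n₁, so n₂/n₁ = sin 73.20° = 0.9573.
Brewster: tan θ_B = n₂/n₁ = 0.9573.
θ_B = arctan(0.9573) = 43.75°.

θ_B ≈ 43.75°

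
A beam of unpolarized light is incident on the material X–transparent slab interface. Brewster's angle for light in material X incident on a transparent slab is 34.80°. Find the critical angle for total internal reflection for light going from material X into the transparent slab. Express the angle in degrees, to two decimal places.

θ_c ≈ 44.03°

From Brewster, n₂/n₁ = tan θ_B = tan 34.80° = 0.6950.
Then sin θ_c = n₂/n₁ = 0.6950, so θ_c = arcsin 0.6950 = 44.03°.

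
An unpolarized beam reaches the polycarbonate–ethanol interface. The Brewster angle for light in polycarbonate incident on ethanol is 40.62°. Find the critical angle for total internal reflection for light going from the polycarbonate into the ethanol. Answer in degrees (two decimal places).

θ_c ≈ 59.06°

From Brewster, n₂/n₁ = tan θ_B = tan 40.62° = 0.8577.
Then sin θ_c = n₂/n₁ = 0.8577, so θ_c = arcsin 0.8577 = 59.06°.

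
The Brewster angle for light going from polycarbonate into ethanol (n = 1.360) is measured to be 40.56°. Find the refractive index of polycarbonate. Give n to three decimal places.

n ≈ 1.589

Full polarization of the reflected beam means tan θ_B = n₂/n₁, where n₁ is the incident medium (polycarbonate).
n₁ = n₂ / tan θ_B = 1.360 / tan 40.56° = 1.589.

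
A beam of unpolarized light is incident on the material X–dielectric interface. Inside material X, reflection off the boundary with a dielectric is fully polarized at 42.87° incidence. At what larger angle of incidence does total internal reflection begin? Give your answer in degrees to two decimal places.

θ_c ≈ 68.17°

From Brewster, n₂/n₁ = tan θ_B = tan 42.87° = 0.9283.
Then sin θ_c = n₂/n₁ = 0.9283, so θ_c = arcsin 0.9283 = 68.17°.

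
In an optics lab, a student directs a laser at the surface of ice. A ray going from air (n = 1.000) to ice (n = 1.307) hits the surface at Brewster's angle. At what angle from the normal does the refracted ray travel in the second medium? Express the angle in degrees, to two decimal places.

θ_B = arctan(n₂/n₁) = arctan(1.307/1.000) = 52.58°.
Since θ_B + θ_t = 90° at Brewster incidence, θ_t = 90° − 52.58° = 37.42°.

θ_t ≈ 37.42°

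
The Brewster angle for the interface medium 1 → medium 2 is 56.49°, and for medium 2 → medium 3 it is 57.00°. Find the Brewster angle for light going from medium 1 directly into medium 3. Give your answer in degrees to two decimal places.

θ_B ≈ 66.73°

n₂/n₁ = tan 56.49° = 1.5103 and n₃/n₂ = tan 57.00° = 1.5399.
Multiplying, n₃/n₁ = 1.5103 × 1.5399 = 2.3256, and θ_B(1→3) = arctan 2.3256 = 66.73°.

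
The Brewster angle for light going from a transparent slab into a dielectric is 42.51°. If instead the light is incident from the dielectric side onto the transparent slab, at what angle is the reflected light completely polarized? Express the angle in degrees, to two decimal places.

Reversing the direction swaps n₁ and n₂, so tan θ_B' = 1/tan θ_B and θ_B' = 90° − θ_B.
Hence θ_B' = 90° − 42.51° = 47.49°.

θ_B' ≈ 47.49°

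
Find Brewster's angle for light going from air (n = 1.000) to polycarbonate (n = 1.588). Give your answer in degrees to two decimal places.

Brewster's condition: tan θ_B = n₂/n₁ = 1.588/1.000 = 1.5880.
So θ_B = arctan 1.5880 = 57.80°.

θ_B ≈ 57.80°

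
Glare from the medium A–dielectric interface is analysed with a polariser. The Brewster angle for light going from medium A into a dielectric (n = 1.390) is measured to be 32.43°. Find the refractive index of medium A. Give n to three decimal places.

Brewster's law: tan θ_B = n₂/n₁ (light incident in medium A, refracted into a dielectric).
n₁ = n₂ / tan θ_B = 1.390 / tan 32.43° = 2.188.

n ≈ 2.188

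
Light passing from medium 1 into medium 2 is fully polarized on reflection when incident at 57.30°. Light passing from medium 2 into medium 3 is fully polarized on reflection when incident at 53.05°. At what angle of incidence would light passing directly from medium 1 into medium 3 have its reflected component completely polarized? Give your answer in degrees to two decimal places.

θ_B ≈ 64.22°

Each Brewster angle gives a ratio: n₂/n₁ = tan 57.30° = 1.5577, n₃/n₂ = tan 53.05° = 1.3295.
So n₃/n₁ = (n₂/n₁)(n₃/n₂) = 1.5577 × 1.3295 = 2.0708.
θ_B(1→3) = arctan(2.0708) = 64.22°.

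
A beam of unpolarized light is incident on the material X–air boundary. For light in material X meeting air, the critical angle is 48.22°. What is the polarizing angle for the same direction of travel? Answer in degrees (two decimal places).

θ_B ≈ 36.71°

At the critical angle sin θ_c = n₂/n₁, giving n₂/n₁ = sin 48.22° = 0.7457.
Then tan θ_B = n₂/n₁ = 0.7457, so θ_B = arctan 0.7457 = 36.71°.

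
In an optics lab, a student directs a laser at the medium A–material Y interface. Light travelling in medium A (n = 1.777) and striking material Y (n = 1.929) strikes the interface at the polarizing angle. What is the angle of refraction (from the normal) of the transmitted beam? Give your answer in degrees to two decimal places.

θ_B = arctan(n₂/n₁) = arctan(1.929/1.777) = 47.35°.
Since θ_B + θ_t = 90° at Brewster incidence, θ_t = 90° − 47.35° = 42.65°.

θ_t ≈ 42.65°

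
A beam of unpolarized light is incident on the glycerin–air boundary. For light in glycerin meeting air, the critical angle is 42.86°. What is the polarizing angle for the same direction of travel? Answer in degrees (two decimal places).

θ_B ≈ 34.22°

n₂/n₁ = sin θ_c = sin 42.86° = 0.6802.
tan θ_B equals the same ratio, so θ_B = arctan(0.6802) = 34.22°.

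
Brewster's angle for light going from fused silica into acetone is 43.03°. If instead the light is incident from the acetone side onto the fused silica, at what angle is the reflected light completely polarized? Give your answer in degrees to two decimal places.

θ_B' ≈ 46.97°

tan θ_B' = n₁/n₂ = 1/tan θ_B, so θ_B' = 90° − θ_B.
θ_B' = 90° − 43.03° = 46.97°.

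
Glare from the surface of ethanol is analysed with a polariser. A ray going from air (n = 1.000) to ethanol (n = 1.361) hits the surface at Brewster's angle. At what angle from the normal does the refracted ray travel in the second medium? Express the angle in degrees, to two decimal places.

θ_t ≈ 36.31°

θ_B = arctan(n₂/n₁) = arctan(1.361/1.000) = 53.69°.
The refracted ray is perpendicular to the reflected ray, so θ_t = 90° − θ_B = 36.31°.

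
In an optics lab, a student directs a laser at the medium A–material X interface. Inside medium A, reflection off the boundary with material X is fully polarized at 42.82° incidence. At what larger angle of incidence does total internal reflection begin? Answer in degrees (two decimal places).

θ_c ≈ 67.92°

n₂/n₁ = tan 42.82° = 0.9267; the critical angle satisfies sin θ_c = n₂/n₁.
θ_c = arcsin(0.9267) = 67.92°.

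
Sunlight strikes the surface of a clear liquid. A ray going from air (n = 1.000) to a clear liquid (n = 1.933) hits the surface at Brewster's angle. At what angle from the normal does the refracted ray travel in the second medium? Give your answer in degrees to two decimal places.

θ_B = arctan(n₂/n₁) = arctan(1.933/1.000) = 62.65°.
Since θ_B + θ_t = 90° at Brewster incidence, θ_t = 90° − 62.65° = 27.35°.

θ_t ≈ 27.35°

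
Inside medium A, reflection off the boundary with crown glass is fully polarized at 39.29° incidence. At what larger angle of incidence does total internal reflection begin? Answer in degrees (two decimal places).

θ_c ≈ 54.90°

tan θ_B = n₂/n₁ = tan 39.29° = 0.8182.
Total internal reflection: sin θ_c = n₂/n₁ = 0.8182.
θ_c = arcsin(0.8182) = 54.90°.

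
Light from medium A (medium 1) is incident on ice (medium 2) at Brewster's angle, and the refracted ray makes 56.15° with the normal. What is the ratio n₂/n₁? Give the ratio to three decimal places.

At Brewster incidence θ_B = 90° − θ_t = 90° − 56.15° = 33.85°.
tan θ_B = n₂/n₁, so n₂/n₁ = tan 33.85° = 0.671.

n₂/n₁ ≈ 0.671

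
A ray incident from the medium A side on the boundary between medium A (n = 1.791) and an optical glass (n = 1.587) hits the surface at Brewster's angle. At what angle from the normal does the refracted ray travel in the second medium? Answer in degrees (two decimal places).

θ_t ≈ 48.46°

First find Brewster's angle: tan θ_B = 1.587/1.791 = 0.8861, giving θ_B = 41.54°.
The refracted ray is perpendicular to the reflected ray, so θ_t = 90° − θ_B = 48.46°.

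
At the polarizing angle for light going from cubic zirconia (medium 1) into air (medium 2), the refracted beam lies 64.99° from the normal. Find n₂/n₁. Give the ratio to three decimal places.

At Brewster incidence θ_B = 90° − θ_t = 90° − 64.99° = 25.01°.
tan θ_B = n₂/n₁, so n₂/n₁ = tan 25.01° = 0.467.

n₂/n₁ ≈ 0.467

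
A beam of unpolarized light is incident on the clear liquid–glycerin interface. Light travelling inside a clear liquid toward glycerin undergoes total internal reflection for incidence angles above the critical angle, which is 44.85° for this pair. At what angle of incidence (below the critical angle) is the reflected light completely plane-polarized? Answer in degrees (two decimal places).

n₂/n₁ = sin θ_c = sin 44.85° = 0.7053.
tan θ_B equals the same ratio, so θ_B = arctan(0.7053) = 35.19°.

θ_B ≈ 35.19°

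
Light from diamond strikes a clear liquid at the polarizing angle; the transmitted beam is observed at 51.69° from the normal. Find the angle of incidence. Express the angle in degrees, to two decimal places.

θ_B ≈ 38.31°

Brewster's condition makes the reflected and refracted beams perpendicular: θ_B + θ_t = 90°.
So θ_B = 90° − θ_t = 90° − 51.69° = 38.31°.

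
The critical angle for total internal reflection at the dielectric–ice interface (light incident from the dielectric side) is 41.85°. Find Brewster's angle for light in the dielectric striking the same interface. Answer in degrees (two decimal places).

n₂/n₁ = sin θ_c = sin 41.85° = 0.6672.
tan θ_B equals the same ratio, so θ_B = arctan(0.6672) = 33.71°.

θ_B ≈ 33.71°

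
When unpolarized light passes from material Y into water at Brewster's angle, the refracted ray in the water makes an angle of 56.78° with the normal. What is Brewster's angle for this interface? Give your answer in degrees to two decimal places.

At Brewster's angle the reflected and refracted rays are perpendicular, so θ_B + θ_t = 90°.
θ_B = 90° − 56.78° = 33.22°.

θ_B ≈ 33.22°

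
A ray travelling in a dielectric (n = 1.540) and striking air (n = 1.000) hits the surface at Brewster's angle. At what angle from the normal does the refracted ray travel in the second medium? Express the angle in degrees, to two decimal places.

θ_t ≈ 57.00°

θ_B = arctan(n₂/n₁) = arctan(1.000/1.540) = 33.00°.
At Brewster's angle the reflected and refracted rays are perpendicular, so θ_t = 90° − θ_B = 90° − 33.00° = 57.00°.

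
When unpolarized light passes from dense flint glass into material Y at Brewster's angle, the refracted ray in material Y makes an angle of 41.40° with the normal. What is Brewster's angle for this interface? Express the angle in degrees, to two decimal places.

Brewster's condition makes the reflected and refracted beams perpendicular: θ_B + θ_t = 90°.
So θ_B = 90° − θ_t = 90° − 41.40° = 48.60°.

θ_B ≈ 48.60°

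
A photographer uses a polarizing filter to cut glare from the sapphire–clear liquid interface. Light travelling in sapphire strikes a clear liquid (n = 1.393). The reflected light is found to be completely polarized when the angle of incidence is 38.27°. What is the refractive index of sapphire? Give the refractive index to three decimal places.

n ≈ 1.766

At the Brewster angle, tan θ_B = n₂/n₁ with n₁ on the incident side (sapphire) and n₂ on the transmitted side (a clear liquid).
n₁ = n₂ / tan θ_B = 1.393 / tan 38.27° = 1.766.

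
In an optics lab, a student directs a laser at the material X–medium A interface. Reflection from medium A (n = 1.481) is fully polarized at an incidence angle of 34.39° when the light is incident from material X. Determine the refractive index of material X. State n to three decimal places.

n ≈ 2.164

At the Brewster angle, tan θ_B = n₂/n₁ with n₁ on the incident side (material X) and n₂ on the transmitted side (medium A).
n₁ = n₂ / tan θ_B = 1.481 / tan 34.39° = 2.164.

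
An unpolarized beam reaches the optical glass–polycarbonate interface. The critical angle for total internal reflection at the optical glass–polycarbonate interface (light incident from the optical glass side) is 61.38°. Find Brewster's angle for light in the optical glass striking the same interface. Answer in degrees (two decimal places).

θ_B ≈ 41.28°

n₂/n₁ = sin θ_c = sin 61.38° = 0.8778.
tan θ_B equals the same ratio, so θ_B = arctan(0.8778) = 41.28°.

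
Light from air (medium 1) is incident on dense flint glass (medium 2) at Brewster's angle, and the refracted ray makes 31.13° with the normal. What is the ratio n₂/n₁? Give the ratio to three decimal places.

θ_B + θ_t = 90°, so θ_B = 90° − 31.13° = 58.87°.
Then n₂/n₁ = tan θ_B = tan 58.87° = 1.656.

n₂/n₁ ≈ 1.656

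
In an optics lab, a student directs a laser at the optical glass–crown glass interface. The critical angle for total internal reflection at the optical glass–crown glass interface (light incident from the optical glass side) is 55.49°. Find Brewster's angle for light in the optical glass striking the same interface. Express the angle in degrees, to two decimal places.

θ_B ≈ 39.49°

At the critical angle sin θ_c = n₂/n₁, giving n₂/n₁ = sin 55.49° = 0.8240.
Then tan θ_B = n₂/n₁ = 0.8240, so θ_B = arctan 0.8240 = 39.49°.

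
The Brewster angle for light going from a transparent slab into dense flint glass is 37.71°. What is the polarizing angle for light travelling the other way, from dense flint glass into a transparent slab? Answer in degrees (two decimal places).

The two Brewster angles are complementary: θ_B' = 90° − θ_B = 90° − 37.71° = 52.29°.

θ_B' ≈ 52.29°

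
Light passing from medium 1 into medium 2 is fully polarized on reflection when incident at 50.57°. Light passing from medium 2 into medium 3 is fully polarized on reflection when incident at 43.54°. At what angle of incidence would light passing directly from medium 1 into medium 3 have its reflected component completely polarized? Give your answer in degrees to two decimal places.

Each Brewster angle gives a ratio: n₂/n₁ = tan 50.57° = 1.2161, n₃/n₂ = tan 43.54° = 0.9503.
So n₃/n₁ = (n₂/n₁)(n₃/n₂) = 1.2161 × 0.9503 = 1.1557.
θ_B(1→3) = arctan(1.1557) = 49.13°.

θ_B ≈ 49.13°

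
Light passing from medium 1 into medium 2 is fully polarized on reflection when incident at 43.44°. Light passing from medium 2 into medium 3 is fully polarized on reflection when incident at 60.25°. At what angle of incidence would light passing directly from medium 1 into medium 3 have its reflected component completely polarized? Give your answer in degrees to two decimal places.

θ_B ≈ 58.89°

n₂/n₁ = tan 43.44° = 0.9470 and n₃/n₂ = tan 60.25° = 1.7496.
So n₃/n₁ = (n₂/n₁)(n₃/n₂) = 0.9470 × 1.7496 = 1.6569.
θ_B(1→3) = arctan(1.6569) = 58.89°.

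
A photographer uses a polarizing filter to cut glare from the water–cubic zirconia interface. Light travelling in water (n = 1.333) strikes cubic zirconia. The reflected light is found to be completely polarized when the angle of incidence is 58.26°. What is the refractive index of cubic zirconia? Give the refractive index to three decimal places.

n ≈ 2.155

Brewster's law: tan θ_B = n₂/n₁ (light incident in water, refracted into cubic zirconia).
n₂ = n₁ tan θ_B = 1.333 × tan 58.26° = 2.155.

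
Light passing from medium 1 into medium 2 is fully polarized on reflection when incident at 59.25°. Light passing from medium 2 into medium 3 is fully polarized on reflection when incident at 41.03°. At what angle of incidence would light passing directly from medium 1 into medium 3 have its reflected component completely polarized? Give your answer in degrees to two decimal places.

tan θ_B(1→2) = n₂/n₁ = tan 59.25° = 1.6808.
tan θ_B(2→3) = n₃/n₂ = tan 41.03° = 0.8702.
So n₃/n₁ = (n₂/n₁)(n₃/n₂) = 1.6808 × 0.8702 = 1.4627.
θ_B(1→3) = arctan(1.4627) = 55.64°.

θ_B ≈ 55.64°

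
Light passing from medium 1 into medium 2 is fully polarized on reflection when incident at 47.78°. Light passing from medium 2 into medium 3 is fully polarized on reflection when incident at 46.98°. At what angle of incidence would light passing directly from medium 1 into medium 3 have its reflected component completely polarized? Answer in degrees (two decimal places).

θ_B ≈ 49.74°

Each Brewster angle gives a ratio: n₂/n₁ = tan 47.78° = 1.1021, n₃/n₂ = tan 46.98° = 1.0716.
Multiplying, n₃/n₁ = 1.1021 × 1.0716 = 1.1810, and θ_B(1→3) = arctan 1.1810 = 49.74°.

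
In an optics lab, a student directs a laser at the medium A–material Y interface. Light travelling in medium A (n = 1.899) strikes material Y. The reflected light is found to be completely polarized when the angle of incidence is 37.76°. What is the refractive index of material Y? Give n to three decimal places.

n ≈ 1.471

At the polarizing angle, tan θ_B = n₂/n₁ with n₁ on the incident side (medium A) and n₂ on the transmitted side (material Y).
n₂ = n₁ tan θ_B = 1.899 × tan 37.76° = 1.471.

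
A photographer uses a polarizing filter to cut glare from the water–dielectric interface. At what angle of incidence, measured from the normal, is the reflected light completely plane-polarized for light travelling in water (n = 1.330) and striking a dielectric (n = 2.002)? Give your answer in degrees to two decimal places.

θ_B ≈ 56.40°

tan θ_B = n₂/n₁ = 2.002/1.330 = 1.5053.
So θ_B = arctan 1.5053 = 56.40°.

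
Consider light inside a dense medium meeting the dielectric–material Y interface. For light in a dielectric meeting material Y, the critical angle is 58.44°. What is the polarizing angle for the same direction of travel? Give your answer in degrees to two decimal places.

θ_B ≈ 40.43°

n₂/n₁ = sin θ_c = sin 58.44° = 0.8521.
tan θ_B equals the same ratio, so θ_B = arctan(0.8521) = 40.43°.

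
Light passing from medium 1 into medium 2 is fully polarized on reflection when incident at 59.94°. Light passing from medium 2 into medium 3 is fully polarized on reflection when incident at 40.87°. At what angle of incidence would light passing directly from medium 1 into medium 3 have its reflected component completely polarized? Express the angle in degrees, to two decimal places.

tan θ_B(1→2) = n₂/n₁ = tan 59.94° = 1.7279.
tan θ_B(2→3) = n₃/n₂ = tan 40.87° = 0.8653.
n₃/n₁ = 1.4951. Then tan θ_B(1→3) = n₃/n₁, so θ_B(1→3) = arctan(1.4951) = 56.22°.

θ_B ≈ 56.22°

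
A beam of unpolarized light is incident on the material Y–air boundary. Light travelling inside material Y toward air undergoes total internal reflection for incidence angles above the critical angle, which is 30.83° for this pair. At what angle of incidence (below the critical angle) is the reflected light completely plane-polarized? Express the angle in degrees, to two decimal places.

θ_B ≈ 27.13°

At the critical angle sin θ_c = n₂/n₁, giving n₂/n₁ = sin 30.83° = 0.5125.
Then tan θ_B = n₂/n₁ = 0.5125, so θ_B = arctan 0.5125 = 27.13°.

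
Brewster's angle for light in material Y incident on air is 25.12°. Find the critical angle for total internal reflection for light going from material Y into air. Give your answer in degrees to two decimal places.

θ_c ≈ 27.96°

n₂/n₁ = tan 25.12° = 0.4689; the critical angle satisfies sin θ_c = n₂/n₁.
θ_c = arcsin(0.4689) = 27.96°.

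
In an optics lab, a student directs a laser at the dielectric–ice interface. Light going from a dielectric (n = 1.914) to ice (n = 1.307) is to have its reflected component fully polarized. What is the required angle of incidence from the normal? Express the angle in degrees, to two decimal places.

θ_B ≈ 34.33°

At Brewster's angle the reflected and refracted rays are perpendicular, which with Snell's law gives tan θ_B = n₂/n₁.
Brewster's condition: tan θ_B = n₂/n₁ = 1.307/1.914 = 0.6829.
θ_B = arctan(0.6829) = 34.33°.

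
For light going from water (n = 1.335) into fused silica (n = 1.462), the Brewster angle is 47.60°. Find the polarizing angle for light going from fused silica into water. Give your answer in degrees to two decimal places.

θ_B' ≈ 42.40°

tan θ_B' = n₁/n₂ = 1/tan θ_B, so θ_B' = 90° − θ_B.
θ_B' = 90° − 47.60° = 42.40°.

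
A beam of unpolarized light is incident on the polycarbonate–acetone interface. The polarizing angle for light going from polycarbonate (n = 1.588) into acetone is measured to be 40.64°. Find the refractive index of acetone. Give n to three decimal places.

Brewster's law: tan θ_B = n₂/n₁ (light incident in polycarbonate, refracted into acetone).
n₂ = n₁ tan θ_B = 1.588 × tan 40.64° = 1.363.

n ≈ 1.363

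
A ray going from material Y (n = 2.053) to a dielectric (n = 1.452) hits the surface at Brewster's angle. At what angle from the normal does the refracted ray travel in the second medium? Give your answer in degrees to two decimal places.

First find Brewster's angle: tan θ_B = 1.452/2.053 = 0.7073, giving θ_B = 35.27°.
At Brewster's angle the reflected and refracted rays are perpendicular, so θ_t = 90° − θ_B = 90° − 35.27° = 54.73°.

θ_t ≈ 54.73°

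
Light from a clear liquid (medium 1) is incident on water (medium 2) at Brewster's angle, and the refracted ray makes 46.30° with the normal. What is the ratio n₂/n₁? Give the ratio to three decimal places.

θ_B + θ_t = 90°, so θ_B = 90° − 46.30° = 43.70°.
Then n₂/n₁ = tan θ_B = tan 43.70° = 0.956.

n₂/n₁ ≈ 0.956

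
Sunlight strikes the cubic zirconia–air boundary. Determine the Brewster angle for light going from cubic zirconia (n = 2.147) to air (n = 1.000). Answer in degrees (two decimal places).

Brewster's condition: tan θ_B = n₂/n₁ = 1.000/2.147 = 0.4658.
So θ_B = arctan 0.4658 = 24.97°.

θ_B ≈ 24.97°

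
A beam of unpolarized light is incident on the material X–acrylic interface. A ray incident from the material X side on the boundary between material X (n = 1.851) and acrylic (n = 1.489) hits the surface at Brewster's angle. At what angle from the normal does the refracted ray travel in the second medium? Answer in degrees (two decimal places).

θ_B = arctan(n₂/n₁) = arctan(1.489/1.851) = 38.81°.
Since θ_B + θ_t = 90° at Brewster incidence, θ_t = 90° − 38.81° = 51.19°.

θ_t ≈ 51.19°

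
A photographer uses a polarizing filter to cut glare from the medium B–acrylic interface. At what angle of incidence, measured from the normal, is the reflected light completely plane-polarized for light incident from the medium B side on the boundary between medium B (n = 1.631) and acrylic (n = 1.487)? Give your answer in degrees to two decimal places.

Here n₂/n₁ = 1.487/1.631 = 0.9117, and Brewster's law gives tan θ_B = n₂/n₁.
So θ_B = arctan 0.9117 = 42.36°.

θ_B ≈ 42.36°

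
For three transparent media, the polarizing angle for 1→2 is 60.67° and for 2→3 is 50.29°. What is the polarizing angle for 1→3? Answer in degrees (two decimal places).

θ_B ≈ 64.98°

n₂/n₁ = tan 60.67° = 1.7798 and n₃/n₂ = tan 50.29° = 1.2041.
n₃/n₁ = 2.1430. Then tan θ_B(1→3) = n₃/n₁, so θ_B(1→3) = arctan(2.1430) = 64.98°.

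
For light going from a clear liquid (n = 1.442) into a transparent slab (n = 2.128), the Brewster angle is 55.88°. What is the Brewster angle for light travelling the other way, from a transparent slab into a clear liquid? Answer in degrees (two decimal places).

tan θ_B' = n₁/n₂ = 1/tan θ_B, so θ_B' = 90° − θ_B.
θ_B' = 90° − 55.88° = 34.12°.

θ_B' ≈ 34.12°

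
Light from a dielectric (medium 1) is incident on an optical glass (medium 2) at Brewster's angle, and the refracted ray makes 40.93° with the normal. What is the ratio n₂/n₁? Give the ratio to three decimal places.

At Brewster incidence θ_B = 90° − θ_t = 90° − 40.93° = 49.07°.
tan θ_B = n₂/n₁, so n₂/n₁ = tan 49.07° = 1.153.

n₂/n₁ ≈ 1.153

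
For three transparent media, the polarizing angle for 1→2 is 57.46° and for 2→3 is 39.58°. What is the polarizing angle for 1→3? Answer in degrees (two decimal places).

tan θ_B(1→2) = n₂/n₁ = tan 57.46° = 1.5673.
tan θ_B(2→3) = n₃/n₂ = tan 39.58° = 0.8267.
So n₃/n₁ = (n₂/n₁)(n₃/n₂) = 1.5673 × 0.8267 = 1.2956.
θ_B(1→3) = arctan(1.2956) = 52.34°.

θ_B ≈ 52.34°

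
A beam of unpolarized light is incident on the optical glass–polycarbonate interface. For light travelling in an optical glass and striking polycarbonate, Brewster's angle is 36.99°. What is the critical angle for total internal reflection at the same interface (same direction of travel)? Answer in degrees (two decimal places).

From Brewster, n₂/n₁ = tan θ_B = tan 36.99° = 0.7533.
Then sin θ_c = n₂/n₁ = 0.7533, so θ_c = arcsin 0.7533 = 48.88°.

θ_c ≈ 48.88°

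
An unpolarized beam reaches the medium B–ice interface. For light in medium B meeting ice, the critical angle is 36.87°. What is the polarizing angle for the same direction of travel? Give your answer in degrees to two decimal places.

n₂/n₁ = sin θ_c = sin 36.87° = 0.6000.
tan θ_B equals the same ratio, so θ_B = arctan(0.6000) = 30.96°.

θ_B ≈ 30.96°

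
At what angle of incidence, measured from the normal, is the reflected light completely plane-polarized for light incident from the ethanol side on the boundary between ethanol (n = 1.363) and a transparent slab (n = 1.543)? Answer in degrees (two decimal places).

Brewster's condition: tan θ_B = n₂/n₁ = 1.543/1.363 = 1.1321.
So θ_B = arctan 1.1321 = 48.54°.

θ_B ≈ 48.54°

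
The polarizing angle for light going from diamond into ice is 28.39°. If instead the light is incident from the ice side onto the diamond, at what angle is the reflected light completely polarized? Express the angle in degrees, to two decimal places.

tan θ_B' = n₁/n₂ = 1/tan θ_B, so θ_B' = 90° − θ_B.
θ_B' = 90° − 28.39° = 61.61°.

θ_B' ≈ 61.61°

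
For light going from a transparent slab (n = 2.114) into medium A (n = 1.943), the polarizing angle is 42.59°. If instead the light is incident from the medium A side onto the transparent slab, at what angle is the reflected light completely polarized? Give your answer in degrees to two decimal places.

θ_B' ≈ 47.41°

Reversing the direction swaps n₁ and n₂, so tan θ_B' = 1/tan θ_B and θ_B' = 90° − θ_B.
Hence θ_B' = 90° − 42.59° = 47.41°.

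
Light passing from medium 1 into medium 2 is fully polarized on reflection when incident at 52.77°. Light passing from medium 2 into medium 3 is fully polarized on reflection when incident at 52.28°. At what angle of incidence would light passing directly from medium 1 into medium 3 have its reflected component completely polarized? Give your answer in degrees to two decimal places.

θ_B ≈ 59.56°

n₂/n₁ = tan 52.77° = 1.3160 and n₃/n₂ = tan 52.28° = 1.2929.
So n₃/n₁ = (n₂/n₁)(n₃/n₂) = 1.3160 × 1.2929 = 1.7015.
θ_B(1→3) = arctan(1.7015) = 59.56°.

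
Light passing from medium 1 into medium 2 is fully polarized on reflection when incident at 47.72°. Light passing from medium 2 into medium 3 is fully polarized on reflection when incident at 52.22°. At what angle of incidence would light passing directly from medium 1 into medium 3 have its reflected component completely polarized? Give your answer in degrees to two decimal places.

θ_B ≈ 54.82°

n₂/n₁ = tan 47.72° = 1.0998 and n₃/n₂ = tan 52.22° = 1.2901.
So n₃/n₁ = (n₂/n₁)(n₃/n₂) = 1.0998 × 1.2901 = 1.4188.
θ_B(1→3) = arctan(1.4188) = 54.82°.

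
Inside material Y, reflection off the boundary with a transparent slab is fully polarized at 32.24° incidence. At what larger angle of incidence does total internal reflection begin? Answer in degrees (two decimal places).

tan θ_B = n₂/n₁ = tan 32.24° = 0.6307.
Total internal reflection: sin θ_c = n₂/n₁ = 0.6307.
θ_c = arcsin(0.6307) = 39.10°.

θ_c ≈ 39.10°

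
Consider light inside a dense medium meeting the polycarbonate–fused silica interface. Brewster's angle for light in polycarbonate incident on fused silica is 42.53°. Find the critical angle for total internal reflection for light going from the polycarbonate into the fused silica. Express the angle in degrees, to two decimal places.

θ_c ≈ 66.53°

tan θ_B = n₂/n₁ = tan 42.53° = 0.9173.
Total internal reflection: sin θ_c = n₂/n₁ = 0.9173.
θ_c = arcsin(0.9173) = 66.53°.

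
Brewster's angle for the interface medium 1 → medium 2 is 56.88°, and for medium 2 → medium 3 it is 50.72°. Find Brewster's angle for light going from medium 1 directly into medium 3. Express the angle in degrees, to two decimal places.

θ_B ≈ 61.92°

n₂/n₁ = tan 56.88° = 1.5328 and n₃/n₂ = tan 50.72° = 1.2226.
Multiplying, n₃/n₁ = 1.5328 × 1.2226 = 1.8741, and θ_B(1→3) = arctan 1.8741 = 61.92°.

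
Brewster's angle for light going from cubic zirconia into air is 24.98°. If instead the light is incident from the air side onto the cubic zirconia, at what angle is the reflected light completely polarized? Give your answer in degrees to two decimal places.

Reversing the direction swaps n₁ and n₂, so tan θ_B' = 1/tan θ_B and θ_B' = 90° − θ_B.
Hence θ_B' = 90° − 24.98° = 65.02°.

θ_B' ≈ 65.02°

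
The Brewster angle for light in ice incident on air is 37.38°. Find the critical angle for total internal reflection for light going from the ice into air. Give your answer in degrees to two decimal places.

θ_c ≈ 49.82°

From Brewster, n₂/n₁ = tan θ_B = tan 37.38° = 0.7640.
Then sin θ_c = n₂/n₁ = 0.7640, so θ_c = arcsin 0.7640 = 49.82°.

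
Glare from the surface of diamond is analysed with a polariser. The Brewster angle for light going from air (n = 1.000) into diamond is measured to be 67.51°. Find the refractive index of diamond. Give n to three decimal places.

At the Brewster angle, tan θ_B = n₂/n₁ with n₁ on the incident side (air) and n₂ on the transmitted side (diamond).
n₂ = n₁ tan θ_B = 1.000 × tan 67.51° = 2.415.

n ≈ 2.415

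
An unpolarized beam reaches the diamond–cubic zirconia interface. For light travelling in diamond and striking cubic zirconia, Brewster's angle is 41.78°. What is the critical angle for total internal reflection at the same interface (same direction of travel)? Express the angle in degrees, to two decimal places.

θ_c ≈ 63.31°

From Brewster, n₂/n₁ = tan θ_B = tan 41.78° = 0.8935.
Then sin θ_c = n₂/n₁ = 0.8935, so θ_c = arcsin 0.8935 = 63.31°.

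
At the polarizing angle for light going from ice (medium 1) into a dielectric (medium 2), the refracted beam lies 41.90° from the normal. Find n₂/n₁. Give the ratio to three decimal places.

θ_B + θ_t = 90°, so θ_B = 90° − 41.90° = 48.10°.
Then n₂/n₁ = tan θ_B = tan 48.10° = 1.115.

n₂/n₁ ≈ 1.115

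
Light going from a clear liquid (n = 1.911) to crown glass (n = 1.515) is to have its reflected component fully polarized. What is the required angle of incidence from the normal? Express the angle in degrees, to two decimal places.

θ_B ≈ 38.41°

The reflected p-component vanishes when tan θ_B = n₂/n₁.
Here n₂/n₁ = 1.515/1.911 = 0.7928, and Brewster's law gives tan θ_B = n₂/n₁. Taking the arctangent, θ_B = 38.41°.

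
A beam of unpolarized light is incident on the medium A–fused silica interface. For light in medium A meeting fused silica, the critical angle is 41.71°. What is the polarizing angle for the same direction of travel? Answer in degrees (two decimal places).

n₂/n₁ = sin θ_c = sin 41.71° = 0.6654.
tan θ_B equals the same ratio, so θ_B = arctan(0.6654) = 33.64°.

θ_B ≈ 33.64°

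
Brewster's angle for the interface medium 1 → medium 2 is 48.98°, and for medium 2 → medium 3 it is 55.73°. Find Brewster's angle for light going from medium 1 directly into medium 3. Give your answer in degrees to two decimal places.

Each Brewster angle gives a ratio: n₂/n₁ = tan 48.98° = 1.1496, n₃/n₂ = tan 55.73° = 1.4676.
Multiplying, n₃/n₁ = 1.1496 × 1.4676 = 1.6871, and θ_B(1→3) = arctan 1.6871 = 59.34°.

θ_B ≈ 59.34°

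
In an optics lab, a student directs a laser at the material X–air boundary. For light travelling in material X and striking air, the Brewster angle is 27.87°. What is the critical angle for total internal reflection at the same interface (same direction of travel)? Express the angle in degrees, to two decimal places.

tan θ_B = n₂/n₁ = tan 27.87° = 0.5288.
Total internal reflection: sin θ_c = n₂/n₁ = 0.5288.
θ_c = arcsin(0.5288) = 31.92°.

θ_c ≈ 31.92°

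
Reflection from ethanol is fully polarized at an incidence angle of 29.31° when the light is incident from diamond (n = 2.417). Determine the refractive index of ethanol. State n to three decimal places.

n ≈ 1.357

Brewster's law: tan θ_B = n₂/n₁ (light incident in diamond, refracted into ethanol).
n₂ = n₁ tan θ_B = 2.417 × tan 29.31° = 1.357.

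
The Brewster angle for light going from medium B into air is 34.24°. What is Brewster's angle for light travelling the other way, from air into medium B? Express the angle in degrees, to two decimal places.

θ_B' ≈ 55.76°

The two Brewster angles are complementary: θ_B' = 90° − θ_B = 90° − 34.24° = 55.76°.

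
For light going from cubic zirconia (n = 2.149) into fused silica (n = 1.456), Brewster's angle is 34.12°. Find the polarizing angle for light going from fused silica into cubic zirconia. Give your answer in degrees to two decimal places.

The two Brewster angles are complementary: θ_B' = 90° − θ_B = 90° − 34.12° = 55.88°.

θ_B' ≈ 55.88°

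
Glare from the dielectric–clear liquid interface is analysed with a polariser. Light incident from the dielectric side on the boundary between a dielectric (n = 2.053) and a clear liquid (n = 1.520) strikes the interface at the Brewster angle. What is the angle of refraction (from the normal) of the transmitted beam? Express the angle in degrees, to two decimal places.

θ_t ≈ 53.48°

First find Brewster's angle: tan θ_B = 1.520/2.053 = 0.7404, giving θ_B = 36.52°.
Since θ_B + θ_t = 90° at Brewster incidence, θ_t = 90° − 36.52° = 53.48°.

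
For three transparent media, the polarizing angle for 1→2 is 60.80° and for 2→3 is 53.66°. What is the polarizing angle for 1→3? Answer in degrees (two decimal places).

θ_B ≈ 67.65°

n₂/n₁ = tan 60.80° = 1.7893 and n₃/n₂ = tan 53.66° = 1.3593.
So n₃/n₁ = (n₂/n₁)(n₃/n₂) = 1.7893 × 1.3593 = 2.4323.
θ_B(1→3) = arctan(2.4323) = 67.65°.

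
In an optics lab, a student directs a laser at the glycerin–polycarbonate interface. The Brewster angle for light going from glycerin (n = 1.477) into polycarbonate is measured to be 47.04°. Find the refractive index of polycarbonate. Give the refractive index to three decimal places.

At the Brewster angle, tan θ_B = n₂/n₁ with n₁ on the incident side (glycerin) and n₂ on the transmitted side (polycarbonate).
n₂ = n₁ tan θ_B = 1.477 × tan 47.04° = 1.586.

n ≈ 1.586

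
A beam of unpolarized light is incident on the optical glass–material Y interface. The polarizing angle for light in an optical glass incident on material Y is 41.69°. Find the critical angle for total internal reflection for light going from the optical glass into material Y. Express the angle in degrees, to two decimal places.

θ_c ≈ 62.96°

n₂/n₁ = tan 41.69° = 0.8907; the critical angle satisfies sin θ_c = n₂/n₁.
θ_c = arcsin(0.8907) = 62.96°.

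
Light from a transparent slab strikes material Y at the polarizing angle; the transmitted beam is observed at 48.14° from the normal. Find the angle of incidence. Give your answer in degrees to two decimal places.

θ_B ≈ 41.86°

Brewster's condition makes the reflected and refracted beams perpendicular: θ_B + θ_t = 90°.
θ_B = 90° − 48.14° = 41.86°.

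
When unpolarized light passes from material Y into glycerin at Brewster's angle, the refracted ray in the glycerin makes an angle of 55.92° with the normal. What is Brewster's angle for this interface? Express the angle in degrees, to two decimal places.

θ_B ≈ 34.08°

At Brewster's angle the reflected and refracted rays are perpendicular, so θ_B + θ_t = 90°.
So θ_B = 90° − θ_t = 90° − 55.92° = 34.08°.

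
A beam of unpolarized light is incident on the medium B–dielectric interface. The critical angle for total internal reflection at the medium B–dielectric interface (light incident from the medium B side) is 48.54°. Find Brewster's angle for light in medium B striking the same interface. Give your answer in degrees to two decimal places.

θ_B ≈ 36.85°

At the critical angle sin θ_c = n₂/n₁, giving n₂/n₁ = sin 48.54° = 0.7494.
Then tan θ_B = n₂/n₁ = 0.7494, so θ_B = arctan 0.7494 = 36.85°.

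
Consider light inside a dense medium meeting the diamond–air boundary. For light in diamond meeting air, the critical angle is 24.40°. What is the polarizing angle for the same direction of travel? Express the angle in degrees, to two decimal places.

θ_B ≈ 22.45°

n₂/n₁ = sin θ_c = sin 24.40° = 0.4131.
tan θ_B equals the same ratio, so θ_B = arctan(0.4131) = 22.45°.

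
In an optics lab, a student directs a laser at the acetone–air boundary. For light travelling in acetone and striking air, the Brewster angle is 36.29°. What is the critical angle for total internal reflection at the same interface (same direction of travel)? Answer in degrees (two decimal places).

θ_c ≈ 47.25°

n₂/n₁ = tan 36.29° = 0.7343; the critical angle satisfies sin θ_c = n₂/n₁.
θ_c = arcsin(0.7343) = 47.25°.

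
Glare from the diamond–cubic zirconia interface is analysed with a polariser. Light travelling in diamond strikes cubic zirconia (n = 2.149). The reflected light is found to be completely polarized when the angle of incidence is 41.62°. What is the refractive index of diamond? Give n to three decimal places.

At Brewster's angle, tan θ_B = n₂/n₁ with n₁ on the incident side (diamond) and n₂ on the transmitted side (cubic zirconia).
n₁ = n₂ / tan θ_B = 2.149 / tan 41.62° = 2.419.

n ≈ 2.419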